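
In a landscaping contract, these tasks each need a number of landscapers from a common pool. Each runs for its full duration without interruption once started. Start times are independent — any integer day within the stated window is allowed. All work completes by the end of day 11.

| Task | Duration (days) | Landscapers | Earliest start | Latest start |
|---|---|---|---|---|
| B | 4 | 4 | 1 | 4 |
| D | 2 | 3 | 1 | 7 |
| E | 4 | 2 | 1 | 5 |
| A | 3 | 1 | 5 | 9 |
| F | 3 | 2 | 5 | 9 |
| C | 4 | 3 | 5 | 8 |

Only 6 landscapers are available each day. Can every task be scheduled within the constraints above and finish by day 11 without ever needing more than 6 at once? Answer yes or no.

yes

Schedule B@1, D@5, E@1, A@5, F@5, C@7: d1:6  d2:6  d3:6  d4:6  d5:6  d6:6  d7:6  d8:3  d9:3  d10:3  d11:0 — peak 6 ≤ 6.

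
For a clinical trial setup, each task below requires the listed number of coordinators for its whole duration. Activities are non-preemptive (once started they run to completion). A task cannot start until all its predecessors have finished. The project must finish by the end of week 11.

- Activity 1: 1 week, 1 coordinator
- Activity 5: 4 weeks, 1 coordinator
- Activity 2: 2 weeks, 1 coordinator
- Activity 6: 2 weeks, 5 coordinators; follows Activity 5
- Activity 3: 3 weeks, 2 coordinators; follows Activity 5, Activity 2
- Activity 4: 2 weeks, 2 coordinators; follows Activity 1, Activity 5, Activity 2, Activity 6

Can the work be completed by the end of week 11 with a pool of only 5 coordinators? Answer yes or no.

Schedule Activity 1@1, Activity 5@1, Activity 2@1, Activity 6@5, Activity 3@7, Activity 4@7: w1:3  w2:2  w3:1  w4:1  w5:5  w6:5  w7:4  w8:4  w9:2  w10:0  w11:0 — peak 5 ≤ 5.

yes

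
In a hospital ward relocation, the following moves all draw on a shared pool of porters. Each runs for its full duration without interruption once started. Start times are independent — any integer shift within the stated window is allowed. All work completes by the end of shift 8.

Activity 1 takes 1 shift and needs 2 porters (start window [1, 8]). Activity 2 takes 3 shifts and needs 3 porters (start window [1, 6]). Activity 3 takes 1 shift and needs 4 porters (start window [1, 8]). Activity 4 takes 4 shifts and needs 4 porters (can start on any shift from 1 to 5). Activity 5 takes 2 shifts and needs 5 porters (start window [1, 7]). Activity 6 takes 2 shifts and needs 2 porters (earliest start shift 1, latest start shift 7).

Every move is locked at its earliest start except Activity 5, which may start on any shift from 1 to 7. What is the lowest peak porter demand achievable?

15

Activity 5@1: s1:20  s2:14  s3:7  s4:4  s5:0  s6:0  s7:0  s8:0 → peak 20
Activity 5@2: s1:15  s2:14  s3:12  s4:4  s5:0  s6:0  s7:0  s8:0 → peak 15
Activity 5@3: s1:15  s2:9  s3:12  s4:9  s5:0  s6:0  s7:0  s8:0 → peak 15
Activity 5@4: s1:15  s2:9  s3:7  s4:9  s5:5  s6:0  s7:0  s8:0 → peak 15
Activity 5@5: s1:15  s2:9  s3:7  s4:4  s5:5  s6:5  s7:0  s8:0 → peak 15
Activity 5@6: s1:15  s2:9  s3:7  s4:4  s5:0  s6:5  s7:5  s8:0 → peak 15
Activity 5@7: s1:15  s2:9  s3:7  s4:4  s5:0  s6:0  s7:5  s8:5 → peak 15
Best is Activity 5@2, peak 15.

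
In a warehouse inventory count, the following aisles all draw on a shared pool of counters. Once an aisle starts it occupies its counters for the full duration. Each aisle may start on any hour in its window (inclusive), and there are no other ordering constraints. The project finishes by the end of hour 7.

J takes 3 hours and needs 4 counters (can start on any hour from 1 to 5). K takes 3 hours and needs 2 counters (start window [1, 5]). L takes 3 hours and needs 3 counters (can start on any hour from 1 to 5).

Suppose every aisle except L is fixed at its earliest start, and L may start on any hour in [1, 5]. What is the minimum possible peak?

6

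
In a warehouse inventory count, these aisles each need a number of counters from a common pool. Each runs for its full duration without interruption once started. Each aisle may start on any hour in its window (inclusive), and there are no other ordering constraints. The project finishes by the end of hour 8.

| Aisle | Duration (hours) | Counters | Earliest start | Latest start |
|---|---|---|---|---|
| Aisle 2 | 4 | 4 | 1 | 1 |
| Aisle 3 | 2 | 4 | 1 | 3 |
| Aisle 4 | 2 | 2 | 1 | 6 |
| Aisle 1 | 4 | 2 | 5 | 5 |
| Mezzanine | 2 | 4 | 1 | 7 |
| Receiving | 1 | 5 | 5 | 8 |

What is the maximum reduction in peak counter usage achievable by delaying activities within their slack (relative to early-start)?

6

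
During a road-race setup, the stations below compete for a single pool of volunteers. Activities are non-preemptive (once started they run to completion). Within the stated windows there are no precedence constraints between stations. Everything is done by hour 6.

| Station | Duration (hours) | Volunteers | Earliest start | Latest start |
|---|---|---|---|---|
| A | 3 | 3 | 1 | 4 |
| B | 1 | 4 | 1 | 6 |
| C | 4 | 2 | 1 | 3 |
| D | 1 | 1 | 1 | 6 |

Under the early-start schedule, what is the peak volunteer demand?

Early-start schedule: A@1, B@1, C@1, D@1.
Load per hour: hour 1: 10, hour 2: 5, hour 3: 5, hour 4: 2, hour 5: 0, hour 6: 0.
Peak is 10.

10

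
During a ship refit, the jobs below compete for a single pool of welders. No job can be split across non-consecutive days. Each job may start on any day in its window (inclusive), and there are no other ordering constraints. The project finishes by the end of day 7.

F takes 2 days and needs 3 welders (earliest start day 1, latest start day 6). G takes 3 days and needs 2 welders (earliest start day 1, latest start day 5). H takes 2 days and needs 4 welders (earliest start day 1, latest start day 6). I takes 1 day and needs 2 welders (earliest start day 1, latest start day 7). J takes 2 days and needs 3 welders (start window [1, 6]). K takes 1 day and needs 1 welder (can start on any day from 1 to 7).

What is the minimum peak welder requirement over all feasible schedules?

5

Early-start (F@1, G@1, H@1, I@1, J@1, K@1) gives peak 15: d1:15  d2:12  d3:2  d4:0  d5:0  d6:0  d7:0.
Shift H→4, I→3, J→6, K→3.
Schedule F@1, G@1, H@4, I@3, J@6, K@3: d1:5  d2:5  d3:5  d4:4  d5:4  d6:3  d7:3 — peak 5.
Total welder-days = 29 over 7 days ⇒ peak ≥ ⌈29/7⌉ = 5, so 5 is optimal.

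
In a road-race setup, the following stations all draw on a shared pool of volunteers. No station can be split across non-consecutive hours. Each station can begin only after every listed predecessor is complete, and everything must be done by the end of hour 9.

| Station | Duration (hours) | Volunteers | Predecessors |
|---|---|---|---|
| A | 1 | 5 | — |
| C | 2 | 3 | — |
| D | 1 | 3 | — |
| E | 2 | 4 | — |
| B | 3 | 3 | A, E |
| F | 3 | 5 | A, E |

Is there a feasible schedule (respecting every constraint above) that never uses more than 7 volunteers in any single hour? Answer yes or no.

Schedule A@1, C@4, D@6, E@2, B@4, F@7: h1:5  h2:4  h3:4  h4:6  h5:6  h6:6  h7:5  h8:5  h9:5 — peak 6 ≤ 7.

yes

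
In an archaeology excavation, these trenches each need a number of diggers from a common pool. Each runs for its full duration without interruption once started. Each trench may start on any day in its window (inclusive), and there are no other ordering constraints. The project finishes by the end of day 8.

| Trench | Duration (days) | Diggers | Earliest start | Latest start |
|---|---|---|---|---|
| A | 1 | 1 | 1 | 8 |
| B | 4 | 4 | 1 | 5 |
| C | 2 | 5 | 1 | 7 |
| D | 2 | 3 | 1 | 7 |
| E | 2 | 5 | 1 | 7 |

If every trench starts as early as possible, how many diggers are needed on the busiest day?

18

Early-start schedule: A@1, B@1, C@1, D@1, E@1.
Load per day: day 1: 18, day 2: 17, day 3: 4, day 4: 4, day 5: 0, day 6: 0, day 7: 0, day 8: 0.
Peak is 18.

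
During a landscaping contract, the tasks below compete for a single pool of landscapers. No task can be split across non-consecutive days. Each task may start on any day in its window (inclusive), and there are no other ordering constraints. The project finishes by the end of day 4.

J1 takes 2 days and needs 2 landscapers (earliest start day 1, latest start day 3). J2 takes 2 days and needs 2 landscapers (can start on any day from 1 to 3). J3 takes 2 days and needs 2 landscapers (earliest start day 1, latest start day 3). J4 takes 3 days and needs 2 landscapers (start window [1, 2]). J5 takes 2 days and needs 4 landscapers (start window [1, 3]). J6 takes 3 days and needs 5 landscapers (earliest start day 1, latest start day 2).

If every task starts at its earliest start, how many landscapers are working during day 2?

At early start, day 2 has: J1, J2, J3, J4, J5, J6.
Demand: 2 + 2 + 2 + 2 + 4 + 5 = 17.

17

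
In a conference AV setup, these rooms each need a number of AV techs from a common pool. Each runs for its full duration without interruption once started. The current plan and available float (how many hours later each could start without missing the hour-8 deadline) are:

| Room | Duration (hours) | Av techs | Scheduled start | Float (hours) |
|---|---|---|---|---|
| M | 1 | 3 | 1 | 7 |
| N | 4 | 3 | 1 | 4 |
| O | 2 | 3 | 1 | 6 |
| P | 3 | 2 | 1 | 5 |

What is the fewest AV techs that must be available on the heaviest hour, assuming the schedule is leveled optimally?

5

Early-start (M@1, N@1, O@1, P@1) gives peak 11: h1:11  h2:8  h3:5  h4:3  h5:0  h6:0  h7:0  h8:0.
Shift N→2, O→6.
Schedule M@1, N@2, O@6, P@1: h1:5  h2:5  h3:5  h4:3  h5:3  h6:3  h7:3  h8:0 — peak 5.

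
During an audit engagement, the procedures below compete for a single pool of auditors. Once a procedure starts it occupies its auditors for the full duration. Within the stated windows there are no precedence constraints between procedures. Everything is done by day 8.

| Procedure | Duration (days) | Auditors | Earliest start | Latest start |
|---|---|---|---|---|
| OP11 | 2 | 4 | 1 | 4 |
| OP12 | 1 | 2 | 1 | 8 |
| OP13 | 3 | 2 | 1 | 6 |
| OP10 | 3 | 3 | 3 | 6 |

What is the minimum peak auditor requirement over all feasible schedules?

Early-start (OP11@1, OP12@1, OP13@1, OP10@3) gives peak 8: d1:8  d2:6  d3:5  d4:3  d5:3  d6:0  d7:0  d8:0.
Shift OP12→3, OP13→3, OP10→6.
Schedule OP11@1, OP12@3, OP13@3, OP10@6: d1:4  d2:4  d3:4  d4:2  d5:2  d6:3  d7:3  d8:3 — peak 4.
Total auditor-days = 25 over 8 days ⇒ peak ≥ ⌈25/8⌉ = 4, so 4 is optimal.

4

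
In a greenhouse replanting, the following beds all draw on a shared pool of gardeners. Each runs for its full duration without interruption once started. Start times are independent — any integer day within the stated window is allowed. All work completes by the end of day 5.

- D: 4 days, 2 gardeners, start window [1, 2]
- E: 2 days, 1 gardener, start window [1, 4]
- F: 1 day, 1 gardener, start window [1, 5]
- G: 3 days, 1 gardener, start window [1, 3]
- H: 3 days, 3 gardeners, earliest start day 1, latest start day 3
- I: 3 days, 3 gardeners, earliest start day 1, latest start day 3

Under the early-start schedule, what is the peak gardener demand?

Early-start schedule: D@1, E@1, F@1, G@1, H@1, I@1.
Load per day: day 1: 11, day 2: 10, day 3: 9, day 4: 2, day 5: 0.
Peak is 11.

11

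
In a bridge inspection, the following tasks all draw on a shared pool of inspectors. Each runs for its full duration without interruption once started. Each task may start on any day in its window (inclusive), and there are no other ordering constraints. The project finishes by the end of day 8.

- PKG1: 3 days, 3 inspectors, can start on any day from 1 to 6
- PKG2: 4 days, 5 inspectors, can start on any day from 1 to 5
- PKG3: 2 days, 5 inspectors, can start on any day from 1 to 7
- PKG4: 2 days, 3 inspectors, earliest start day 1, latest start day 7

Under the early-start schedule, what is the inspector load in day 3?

At early start, day 3 has: PKG1, PKG2.
Demand: 3 + 5 = 8.

8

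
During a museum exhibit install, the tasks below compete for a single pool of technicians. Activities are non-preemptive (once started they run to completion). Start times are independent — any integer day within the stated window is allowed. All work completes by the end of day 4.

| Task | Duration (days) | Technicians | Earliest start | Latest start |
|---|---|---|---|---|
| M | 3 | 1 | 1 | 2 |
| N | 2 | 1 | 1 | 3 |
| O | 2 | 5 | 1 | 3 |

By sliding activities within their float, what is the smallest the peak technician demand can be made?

6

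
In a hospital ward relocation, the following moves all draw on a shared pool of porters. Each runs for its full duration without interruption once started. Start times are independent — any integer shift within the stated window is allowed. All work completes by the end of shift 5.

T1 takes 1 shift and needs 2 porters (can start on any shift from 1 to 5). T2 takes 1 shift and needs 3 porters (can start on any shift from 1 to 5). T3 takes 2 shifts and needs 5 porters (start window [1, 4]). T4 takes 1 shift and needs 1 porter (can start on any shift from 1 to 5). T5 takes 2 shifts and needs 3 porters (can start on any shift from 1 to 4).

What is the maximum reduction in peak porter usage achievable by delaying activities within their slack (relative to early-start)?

9

Early-start peak: s1:14  s2:8  s3:0  s4:0  s5:0 ⇒ 14.
Leveled (T1@1, T2@1, T3@2, T4@4, T5@4): s1:5  s2:5  s3:5  s4:4  s5:3 ⇒ 5.
Reduction 14 − 5 = 9.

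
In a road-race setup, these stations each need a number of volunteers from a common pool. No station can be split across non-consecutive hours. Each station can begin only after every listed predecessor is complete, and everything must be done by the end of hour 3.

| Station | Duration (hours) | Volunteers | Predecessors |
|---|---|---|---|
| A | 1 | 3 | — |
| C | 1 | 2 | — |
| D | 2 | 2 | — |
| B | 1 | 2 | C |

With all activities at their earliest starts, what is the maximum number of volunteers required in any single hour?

Early-start schedule: A@1, C@1, D@1, B@2.
Load per hour: hour 1: 7, hour 2: 4, hour 3: 0.
Peak is 7.

7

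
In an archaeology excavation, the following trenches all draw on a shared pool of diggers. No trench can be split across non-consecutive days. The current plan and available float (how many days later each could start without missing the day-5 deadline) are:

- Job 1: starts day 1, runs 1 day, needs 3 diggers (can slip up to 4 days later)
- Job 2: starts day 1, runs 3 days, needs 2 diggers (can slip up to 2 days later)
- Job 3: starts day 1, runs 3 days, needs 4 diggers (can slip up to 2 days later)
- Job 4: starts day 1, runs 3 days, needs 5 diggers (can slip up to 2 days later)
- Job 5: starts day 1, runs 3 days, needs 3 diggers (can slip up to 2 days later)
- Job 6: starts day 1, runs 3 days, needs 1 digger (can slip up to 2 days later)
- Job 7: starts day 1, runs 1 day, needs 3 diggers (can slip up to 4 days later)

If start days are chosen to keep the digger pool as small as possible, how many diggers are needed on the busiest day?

Early-start (Job 1@1, Job 2@1, Job 3@1, Job 4@1, Job 5@1, Job 6@1, Job 7@1) gives peak 21: d1:21  d2:15  d3:15  d4:0  d5:0.
Shift Job 5→2, Job 7→4.
Schedule Job 1@1, Job 2@1, Job 3@1, Job 4@1, Job 5@2, Job 6@1, Job 7@4: d1:15  d2:15  d3:15  d4:6  d5:0 — peak 15.

15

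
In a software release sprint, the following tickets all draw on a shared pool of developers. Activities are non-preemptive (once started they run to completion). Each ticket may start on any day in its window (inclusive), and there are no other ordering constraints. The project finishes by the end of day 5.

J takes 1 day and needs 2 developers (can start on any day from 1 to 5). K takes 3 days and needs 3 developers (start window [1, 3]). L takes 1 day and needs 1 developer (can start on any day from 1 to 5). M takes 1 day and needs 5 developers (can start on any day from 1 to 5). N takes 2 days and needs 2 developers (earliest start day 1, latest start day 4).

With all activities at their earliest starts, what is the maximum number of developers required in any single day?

Early-start schedule: J@1, K@1, L@1, M@1, N@1.
Load per day: day 1: 13, day 2: 5, day 3: 3, day 4: 0, day 5: 0.
Peak is 13.

13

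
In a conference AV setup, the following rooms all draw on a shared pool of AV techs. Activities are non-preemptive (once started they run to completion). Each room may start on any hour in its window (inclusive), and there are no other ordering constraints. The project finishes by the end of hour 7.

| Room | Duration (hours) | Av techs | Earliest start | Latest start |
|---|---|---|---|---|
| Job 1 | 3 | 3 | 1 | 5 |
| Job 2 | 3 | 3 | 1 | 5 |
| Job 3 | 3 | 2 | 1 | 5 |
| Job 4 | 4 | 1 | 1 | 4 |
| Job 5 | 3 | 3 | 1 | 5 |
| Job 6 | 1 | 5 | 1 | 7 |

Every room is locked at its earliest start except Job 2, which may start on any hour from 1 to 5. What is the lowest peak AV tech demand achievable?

14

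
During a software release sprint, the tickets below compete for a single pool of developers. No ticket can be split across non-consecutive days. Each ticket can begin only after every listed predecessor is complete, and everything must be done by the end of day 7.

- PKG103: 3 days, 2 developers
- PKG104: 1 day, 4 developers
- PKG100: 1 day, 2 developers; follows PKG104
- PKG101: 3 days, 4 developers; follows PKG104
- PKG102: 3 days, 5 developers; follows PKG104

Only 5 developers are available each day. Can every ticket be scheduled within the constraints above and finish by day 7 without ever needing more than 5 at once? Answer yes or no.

Total developer-days = 39; over 7 days the average is 39/7 > 5, so some day must exceed 5.

no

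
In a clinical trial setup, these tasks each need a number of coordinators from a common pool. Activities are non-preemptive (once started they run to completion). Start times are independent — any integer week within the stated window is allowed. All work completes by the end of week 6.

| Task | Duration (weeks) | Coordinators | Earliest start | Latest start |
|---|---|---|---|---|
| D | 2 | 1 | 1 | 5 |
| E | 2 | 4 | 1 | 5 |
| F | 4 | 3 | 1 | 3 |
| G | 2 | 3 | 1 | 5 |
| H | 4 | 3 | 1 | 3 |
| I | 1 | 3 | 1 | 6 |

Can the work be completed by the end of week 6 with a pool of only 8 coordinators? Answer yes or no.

no

The minimum achievable peak is 9; 8 < 9, so no feasible schedule stays within the cap.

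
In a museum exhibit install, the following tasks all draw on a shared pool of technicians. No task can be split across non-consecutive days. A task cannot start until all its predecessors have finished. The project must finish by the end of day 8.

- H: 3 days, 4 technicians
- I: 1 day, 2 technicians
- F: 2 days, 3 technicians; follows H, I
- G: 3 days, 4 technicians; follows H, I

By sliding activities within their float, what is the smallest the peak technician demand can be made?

Early-start (H@1, I@1, F@4, G@4) gives peak 7: d1:6  d2:4  d3:4  d4:7  d5:7  d6:4  d7:0  d8:0.
Shift G→6.
Schedule H@1, I@1, F@4, G@6: d1:6  d2:4  d3:4  d4:3  d5:3  d6:4  d7:4  d8:4 — peak 6.

6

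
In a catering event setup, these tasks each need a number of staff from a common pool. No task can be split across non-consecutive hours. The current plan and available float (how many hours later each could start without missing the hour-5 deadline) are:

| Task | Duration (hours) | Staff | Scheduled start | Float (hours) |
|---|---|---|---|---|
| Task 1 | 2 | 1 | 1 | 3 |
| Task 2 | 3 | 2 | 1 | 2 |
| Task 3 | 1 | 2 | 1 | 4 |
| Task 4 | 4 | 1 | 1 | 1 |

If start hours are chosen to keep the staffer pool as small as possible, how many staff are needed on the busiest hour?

3

Early-start (Task 1@1, Task 2@1, Task 3@1, Task 4@1) gives peak 6: h1:6  h2:4  h3:3  h4:1  h5:0.
Shift Task 2→3, Task 4→2.
Schedule Task 1@1, Task 2@3, Task 3@1, Task 4@2: h1:3  h2:2  h3:3  h4:3  h5:3 — peak 3.
Total staffer-hours = 14 over 5 hours ⇒ peak ≥ ⌈14/5⌉ = 3, so 3 is optimal.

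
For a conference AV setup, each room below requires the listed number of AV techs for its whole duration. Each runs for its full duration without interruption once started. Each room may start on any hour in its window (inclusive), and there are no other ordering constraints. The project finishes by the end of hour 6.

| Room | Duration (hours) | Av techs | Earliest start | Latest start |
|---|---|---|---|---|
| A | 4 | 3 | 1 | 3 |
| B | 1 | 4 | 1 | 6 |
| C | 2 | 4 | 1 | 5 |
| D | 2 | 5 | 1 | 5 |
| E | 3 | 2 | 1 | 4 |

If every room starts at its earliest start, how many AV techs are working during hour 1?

18

At early start, hour 1 has: A, B, C, D, E.
Demand: 3 + 4 + 4 + 5 + 2 = 18.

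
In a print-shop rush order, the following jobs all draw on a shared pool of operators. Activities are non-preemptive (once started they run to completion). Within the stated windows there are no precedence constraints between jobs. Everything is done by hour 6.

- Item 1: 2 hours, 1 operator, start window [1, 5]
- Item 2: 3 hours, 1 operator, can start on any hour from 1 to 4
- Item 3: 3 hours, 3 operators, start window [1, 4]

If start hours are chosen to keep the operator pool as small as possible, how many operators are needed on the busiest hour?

3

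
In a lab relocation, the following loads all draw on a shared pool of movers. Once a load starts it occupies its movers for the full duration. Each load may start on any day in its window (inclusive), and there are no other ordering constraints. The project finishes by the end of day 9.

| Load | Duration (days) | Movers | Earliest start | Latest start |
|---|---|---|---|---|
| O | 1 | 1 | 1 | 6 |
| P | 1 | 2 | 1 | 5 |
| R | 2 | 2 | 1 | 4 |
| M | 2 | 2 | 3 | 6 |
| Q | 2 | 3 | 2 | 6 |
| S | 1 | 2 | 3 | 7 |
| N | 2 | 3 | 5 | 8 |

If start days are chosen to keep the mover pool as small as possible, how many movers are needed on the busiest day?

Early-start (O@1, P@1, R@1, M@3, Q@2, S@3, N@5) gives peak 7: d1:5  d2:5  d3:7  d4:2  d5:3  d6:3  d7:0  d8:0  d9:0.
Shift R→2, Q→5, S→4, N→7.
Schedule O@1, P@1, R@2, M@3, Q@5, S@4, N@7: d1:3  d2:2  d3:4  d4:4  d5:3  d6:3  d7:3  d8:3  d9:0 — peak 4.

4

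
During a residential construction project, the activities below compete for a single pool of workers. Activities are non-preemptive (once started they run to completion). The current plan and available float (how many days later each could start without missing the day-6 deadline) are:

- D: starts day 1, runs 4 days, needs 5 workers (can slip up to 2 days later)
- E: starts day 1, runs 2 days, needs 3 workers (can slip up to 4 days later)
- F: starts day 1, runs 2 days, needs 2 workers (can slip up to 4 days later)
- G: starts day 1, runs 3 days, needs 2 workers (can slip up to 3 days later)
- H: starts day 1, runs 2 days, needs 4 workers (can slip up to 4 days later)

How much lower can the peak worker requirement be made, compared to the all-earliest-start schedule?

Early-start peak: d1:16  d2:16  d3:7  d4:5  d5:0  d6:0 ⇒ 16.
Leveled (D@1, E@1, F@5, G@3, H@5): d1:8  d2:8  d3:7  d4:7  d5:8  d6:6 ⇒ 8.
Reduction 16 − 8 = 8.

8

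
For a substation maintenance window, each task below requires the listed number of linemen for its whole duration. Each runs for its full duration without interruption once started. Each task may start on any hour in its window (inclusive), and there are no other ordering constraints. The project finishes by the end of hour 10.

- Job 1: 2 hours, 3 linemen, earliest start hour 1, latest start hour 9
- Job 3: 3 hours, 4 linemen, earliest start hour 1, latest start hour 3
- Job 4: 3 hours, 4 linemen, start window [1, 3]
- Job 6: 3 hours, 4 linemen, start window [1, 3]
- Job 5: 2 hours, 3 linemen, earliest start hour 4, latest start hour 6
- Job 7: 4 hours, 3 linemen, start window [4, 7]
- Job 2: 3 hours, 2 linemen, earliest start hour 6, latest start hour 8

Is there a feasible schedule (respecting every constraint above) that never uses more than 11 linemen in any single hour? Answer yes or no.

no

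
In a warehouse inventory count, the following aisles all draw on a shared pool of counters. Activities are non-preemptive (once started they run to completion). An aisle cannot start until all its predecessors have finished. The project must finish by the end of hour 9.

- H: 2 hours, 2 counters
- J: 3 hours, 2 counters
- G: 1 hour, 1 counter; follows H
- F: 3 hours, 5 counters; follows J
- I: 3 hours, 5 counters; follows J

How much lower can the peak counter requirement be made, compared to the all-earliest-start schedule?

Early-start peak: h1:4  h2:4  h3:3  h4:10  h5:10  h6:10  h7:0  h8:0  h9:0 ⇒ 10.
Leveled (H@1, J@1, G@3, F@4, I@7): h1:4  h2:4  h3:3  h4:5  h5:5  h6:5  h7:5  h8:5  h9:5 ⇒ 5.
Reduction 10 − 5 = 5.

5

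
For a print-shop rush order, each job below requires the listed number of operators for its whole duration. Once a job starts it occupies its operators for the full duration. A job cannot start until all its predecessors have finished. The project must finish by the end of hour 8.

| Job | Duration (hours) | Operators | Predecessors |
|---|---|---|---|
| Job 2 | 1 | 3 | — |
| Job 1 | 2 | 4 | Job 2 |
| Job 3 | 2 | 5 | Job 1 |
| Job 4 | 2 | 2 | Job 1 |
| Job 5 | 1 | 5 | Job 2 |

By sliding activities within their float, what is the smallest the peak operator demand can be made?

Early-start (Job 2@1, Job 1@2, Job 3@4, Job 4@4, Job 5@2) gives peak 9: h1:3  h2:9  h3:4  h4:7  h5:7  h6:0  h7:0  h8:0.
Shift Job 4→6, Job 5→8.
Schedule Job 2@1, Job 1@2, Job 3@4, Job 4@6, Job 5@8: h1:3  h2:4  h3:4  h4:5  h5:5  h6:2  h7:2  h8:5 — peak 5.

5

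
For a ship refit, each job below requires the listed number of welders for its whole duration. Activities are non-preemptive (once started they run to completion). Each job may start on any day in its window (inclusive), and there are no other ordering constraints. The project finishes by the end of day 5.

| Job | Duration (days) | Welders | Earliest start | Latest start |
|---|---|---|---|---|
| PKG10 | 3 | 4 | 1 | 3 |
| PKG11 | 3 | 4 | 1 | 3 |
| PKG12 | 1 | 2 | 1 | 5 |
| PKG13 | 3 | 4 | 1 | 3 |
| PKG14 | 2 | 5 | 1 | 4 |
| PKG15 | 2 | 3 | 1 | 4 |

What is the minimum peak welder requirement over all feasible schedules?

Early-start (PKG10@1, PKG11@1, PKG12@1, PKG13@1, PKG14@1, PKG15@1) gives peak 22: d1:22  d2:20  d3:12  d4:0  d5:0.
Shift PKG13→2, PKG14→4, PKG15→4.
Schedule PKG10@1, PKG11@1, PKG12@1, PKG13@2, PKG14@4, PKG15@4: d1:10  d2:12  d3:12  d4:12  d5:8 — peak 12.

12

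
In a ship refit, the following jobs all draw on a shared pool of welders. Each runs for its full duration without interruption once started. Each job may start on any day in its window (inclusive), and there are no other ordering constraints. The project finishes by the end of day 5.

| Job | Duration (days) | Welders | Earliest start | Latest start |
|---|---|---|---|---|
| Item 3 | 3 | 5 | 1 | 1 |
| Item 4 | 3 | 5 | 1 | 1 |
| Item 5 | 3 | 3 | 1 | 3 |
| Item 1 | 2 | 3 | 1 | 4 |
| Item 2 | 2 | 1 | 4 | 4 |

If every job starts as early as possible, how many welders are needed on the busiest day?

Early-start schedule: Item 3@1, Item 4@1, Item 5@1, Item 1@1, Item 2@4.
Load per day: day 1: 16, day 2: 16, day 3: 13, day 4: 1, day 5: 1.
Peak is 16.

16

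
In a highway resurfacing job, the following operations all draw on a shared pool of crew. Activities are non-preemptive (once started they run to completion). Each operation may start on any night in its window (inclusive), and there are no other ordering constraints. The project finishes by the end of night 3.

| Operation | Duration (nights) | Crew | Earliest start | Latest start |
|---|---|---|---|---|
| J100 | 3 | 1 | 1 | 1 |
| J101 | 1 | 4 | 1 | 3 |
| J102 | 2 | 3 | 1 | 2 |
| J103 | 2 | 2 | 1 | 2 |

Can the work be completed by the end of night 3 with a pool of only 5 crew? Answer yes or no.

Total crew member-nights = 17; over 3 nights the average is 17/3 > 5, so some night must exceed 5.

no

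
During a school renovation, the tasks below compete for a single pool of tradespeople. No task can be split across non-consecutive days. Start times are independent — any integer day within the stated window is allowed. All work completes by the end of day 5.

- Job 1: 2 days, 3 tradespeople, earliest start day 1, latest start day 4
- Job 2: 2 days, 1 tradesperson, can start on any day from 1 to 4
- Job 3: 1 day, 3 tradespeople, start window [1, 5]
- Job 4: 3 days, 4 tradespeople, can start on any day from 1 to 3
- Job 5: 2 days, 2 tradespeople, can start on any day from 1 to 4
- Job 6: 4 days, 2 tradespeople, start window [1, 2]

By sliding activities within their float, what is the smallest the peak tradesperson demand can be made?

7

Early-start (Job 1@1, Job 2@1, Job 3@1, Job 4@1, Job 5@1, Job 6@1) gives peak 15: d1:15  d2:12  d3:6  d4:2  d5:0.
Shift Job 2→3, Job 3→5, Job 4→3.
Schedule Job 1@1, Job 2@3, Job 3@5, Job 4@3, Job 5@1, Job 6@1: d1:7  d2:7  d3:7  d4:7  d5:7 — peak 7.
Total tradesperson-days = 35 over 5 days ⇒ peak ≥ ⌈35/5⌉ = 7, so 7 is optimal.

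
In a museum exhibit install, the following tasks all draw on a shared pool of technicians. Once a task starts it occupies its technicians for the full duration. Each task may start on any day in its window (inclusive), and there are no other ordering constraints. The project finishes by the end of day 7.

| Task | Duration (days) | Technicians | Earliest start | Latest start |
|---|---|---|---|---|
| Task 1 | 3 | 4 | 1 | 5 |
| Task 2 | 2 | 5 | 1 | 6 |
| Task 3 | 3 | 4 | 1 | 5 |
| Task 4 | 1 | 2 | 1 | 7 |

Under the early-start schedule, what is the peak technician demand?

15

Early-start schedule: Task 1@1, Task 2@1, Task 3@1, Task 4@1.
Load per day: day 1: 15, day 2: 13, day 3: 8, day 4: 0, day 5: 0, day 6: 0, day 7: 0.
Peak is 15.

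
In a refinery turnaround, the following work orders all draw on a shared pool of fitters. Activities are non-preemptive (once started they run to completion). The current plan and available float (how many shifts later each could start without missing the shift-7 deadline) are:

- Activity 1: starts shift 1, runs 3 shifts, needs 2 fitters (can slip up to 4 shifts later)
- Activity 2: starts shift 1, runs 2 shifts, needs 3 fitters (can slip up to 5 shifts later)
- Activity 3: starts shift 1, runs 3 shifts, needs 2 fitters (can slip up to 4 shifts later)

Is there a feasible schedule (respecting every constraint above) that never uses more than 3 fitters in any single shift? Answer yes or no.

The minimum achievable peak is 4; 3 < 4, so no feasible schedule stays within the cap.

no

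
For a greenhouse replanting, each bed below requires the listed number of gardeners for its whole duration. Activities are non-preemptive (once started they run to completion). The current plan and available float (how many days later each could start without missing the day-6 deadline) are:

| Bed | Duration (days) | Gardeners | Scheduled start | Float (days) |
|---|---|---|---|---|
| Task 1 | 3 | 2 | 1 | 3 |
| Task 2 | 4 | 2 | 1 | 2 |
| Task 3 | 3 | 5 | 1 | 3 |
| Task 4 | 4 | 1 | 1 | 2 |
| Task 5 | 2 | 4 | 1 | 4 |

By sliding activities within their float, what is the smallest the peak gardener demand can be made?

Early-start (Task 1@1, Task 2@1, Task 3@1, Task 4@1, Task 5@1) gives peak 14: d1:14  d2:14  d3:10  d4:3  d5:0  d6:0.
Shift Task 3→4, Task 4→3.
Schedule Task 1@1, Task 2@1, Task 3@4, Task 4@3, Task 5@1: d1:8  d2:8  d3:5  d4:8  d5:6  d6:6 — peak 8.

8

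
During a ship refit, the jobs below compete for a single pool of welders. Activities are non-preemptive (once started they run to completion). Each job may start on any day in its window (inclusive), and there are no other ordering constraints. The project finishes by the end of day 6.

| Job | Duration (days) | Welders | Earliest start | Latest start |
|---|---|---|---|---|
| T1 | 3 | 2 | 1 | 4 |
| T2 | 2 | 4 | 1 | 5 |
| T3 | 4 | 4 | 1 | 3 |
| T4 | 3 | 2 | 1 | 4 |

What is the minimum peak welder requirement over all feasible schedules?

Early-start (T1@1, T2@1, T3@1, T4@1) gives peak 12: d1:12  d2:12  d3:8  d4:4  d5:0  d6:0.
Shift T3→3, T4→4.
Schedule T1@1, T2@1, T3@3, T4@4: d1:6  d2:6  d3:6  d4:6  d5:6  d6:6 — peak 6.
Total welder-days = 36 over 6 days ⇒ peak ≥ ⌈36/6⌉ = 6, so 6 is optimal.

6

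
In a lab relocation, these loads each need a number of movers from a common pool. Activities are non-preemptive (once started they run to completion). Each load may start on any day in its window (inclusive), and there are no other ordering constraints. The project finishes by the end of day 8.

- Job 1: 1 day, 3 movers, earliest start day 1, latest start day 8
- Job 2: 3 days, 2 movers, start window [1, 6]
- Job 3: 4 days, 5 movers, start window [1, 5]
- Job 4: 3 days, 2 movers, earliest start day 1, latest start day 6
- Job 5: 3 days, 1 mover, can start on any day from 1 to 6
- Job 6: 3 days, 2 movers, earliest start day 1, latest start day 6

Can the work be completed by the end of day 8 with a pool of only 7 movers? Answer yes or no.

Schedule Job 1@1, Job 2@1, Job 3@5, Job 4@2, Job 5@4, Job 6@2: d1:5  d2:6  d3:6  d4:5  d5:6  d6:6  d7:5  d8:5 — peak 6 ≤ 7.

yes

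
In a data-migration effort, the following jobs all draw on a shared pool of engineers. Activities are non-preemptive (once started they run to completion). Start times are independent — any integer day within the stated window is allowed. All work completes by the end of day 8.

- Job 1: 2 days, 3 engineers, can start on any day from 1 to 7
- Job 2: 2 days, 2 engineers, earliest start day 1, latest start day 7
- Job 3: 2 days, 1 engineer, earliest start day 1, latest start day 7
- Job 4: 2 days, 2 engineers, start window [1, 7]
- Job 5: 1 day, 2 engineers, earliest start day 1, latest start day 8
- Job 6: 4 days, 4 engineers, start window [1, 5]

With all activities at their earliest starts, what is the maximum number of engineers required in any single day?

Early-start schedule: Job 1@1, Job 2@1, Job 3@1, Job 4@1, Job 5@1, Job 6@1.
Load per day: day 1: 14, day 2: 12, day 3: 4, day 4: 4, day 5: 0, day 6: 0, day 7: 0, day 8: 0.
Peak is 14.

14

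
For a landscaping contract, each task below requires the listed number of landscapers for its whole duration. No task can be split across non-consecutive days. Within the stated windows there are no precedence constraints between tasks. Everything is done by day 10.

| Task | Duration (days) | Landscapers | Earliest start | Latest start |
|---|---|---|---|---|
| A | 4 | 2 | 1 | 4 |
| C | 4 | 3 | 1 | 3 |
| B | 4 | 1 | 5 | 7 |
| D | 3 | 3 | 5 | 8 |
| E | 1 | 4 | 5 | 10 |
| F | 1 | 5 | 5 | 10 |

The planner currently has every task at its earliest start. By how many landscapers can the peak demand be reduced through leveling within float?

Early-start peak: d1:5  d2:5  d3:5  d4:5  d5:13  d6:4  d7:4  d8:1  d9:0  d10:0 ⇒ 13.
Leveled (A@1, C@1, B@5, D@5, E@8, F@9): d1:5  d2:5  d3:5  d4:5  d5:4  d6:4  d7:4  d8:5  d9:5  d10:0 ⇒ 5.
Reduction 13 − 5 = 8.

8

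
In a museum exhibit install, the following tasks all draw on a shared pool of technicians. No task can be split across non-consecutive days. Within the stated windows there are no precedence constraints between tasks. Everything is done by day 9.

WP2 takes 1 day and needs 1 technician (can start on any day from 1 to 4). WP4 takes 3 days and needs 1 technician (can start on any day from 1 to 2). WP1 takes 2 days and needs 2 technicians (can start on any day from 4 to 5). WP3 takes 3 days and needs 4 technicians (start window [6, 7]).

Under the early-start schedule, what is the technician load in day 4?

2

At early start, day 4 has: WP1.
Demand: 2 = 2.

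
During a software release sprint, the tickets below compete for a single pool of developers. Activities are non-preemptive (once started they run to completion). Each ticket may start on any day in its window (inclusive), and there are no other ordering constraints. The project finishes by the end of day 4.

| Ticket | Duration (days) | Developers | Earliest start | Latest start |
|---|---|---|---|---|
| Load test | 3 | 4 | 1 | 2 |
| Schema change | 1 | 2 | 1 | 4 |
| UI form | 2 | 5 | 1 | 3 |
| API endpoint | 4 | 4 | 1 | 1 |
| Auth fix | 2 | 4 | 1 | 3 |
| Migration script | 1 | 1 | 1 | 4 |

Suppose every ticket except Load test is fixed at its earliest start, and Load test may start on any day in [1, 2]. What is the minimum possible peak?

Load test@1: d1:20  d2:17  d3:8  d4:4 → peak 20
Load test@2: d1:16  d2:17  d3:8  d4:8 → peak 17
Best is Load test@2, peak 17.

17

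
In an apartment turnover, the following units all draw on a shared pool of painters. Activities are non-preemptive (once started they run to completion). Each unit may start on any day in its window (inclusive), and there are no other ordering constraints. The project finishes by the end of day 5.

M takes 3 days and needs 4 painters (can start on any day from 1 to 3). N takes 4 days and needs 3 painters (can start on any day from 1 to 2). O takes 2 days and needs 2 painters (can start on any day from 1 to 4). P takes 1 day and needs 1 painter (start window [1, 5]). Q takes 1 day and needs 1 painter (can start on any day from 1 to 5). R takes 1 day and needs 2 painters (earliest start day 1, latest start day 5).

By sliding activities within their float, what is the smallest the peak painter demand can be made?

Early-start (M@1, N@1, O@1, P@1, Q@1, R@1) gives peak 13: d1:13  d2:9  d3:7  d4:3  d5:0.
Shift O→4, P→4, Q→4, R→5.
Schedule M@1, N@1, O@4, P@4, Q@4, R@5: d1:7  d2:7  d3:7  d4:7  d5:4 — peak 7.
Total painter-days = 32 over 5 days ⇒ peak ≥ ⌈32/5⌉ = 7, so 7 is optimal.

7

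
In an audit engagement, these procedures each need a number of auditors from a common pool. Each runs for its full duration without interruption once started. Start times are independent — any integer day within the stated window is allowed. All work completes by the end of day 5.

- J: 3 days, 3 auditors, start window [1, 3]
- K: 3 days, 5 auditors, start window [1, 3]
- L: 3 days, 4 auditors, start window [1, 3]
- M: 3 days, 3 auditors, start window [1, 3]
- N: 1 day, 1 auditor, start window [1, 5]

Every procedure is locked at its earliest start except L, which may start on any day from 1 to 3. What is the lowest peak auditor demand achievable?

15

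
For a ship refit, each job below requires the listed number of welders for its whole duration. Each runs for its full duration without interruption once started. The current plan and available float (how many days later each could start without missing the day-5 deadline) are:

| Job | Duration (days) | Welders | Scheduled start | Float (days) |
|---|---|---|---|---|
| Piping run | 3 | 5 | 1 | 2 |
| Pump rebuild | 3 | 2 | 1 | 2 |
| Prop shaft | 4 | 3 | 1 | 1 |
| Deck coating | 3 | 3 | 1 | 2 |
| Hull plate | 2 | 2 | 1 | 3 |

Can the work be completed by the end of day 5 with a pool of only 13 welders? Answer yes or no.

yes

Schedule Piping run@1, Pump rebuild@1, Prop shaft@1, Deck coating@1, Hull plate@4: d1:13  d2:13  d3:13  d4:5  d5:2 — peak 13 ≤ 13.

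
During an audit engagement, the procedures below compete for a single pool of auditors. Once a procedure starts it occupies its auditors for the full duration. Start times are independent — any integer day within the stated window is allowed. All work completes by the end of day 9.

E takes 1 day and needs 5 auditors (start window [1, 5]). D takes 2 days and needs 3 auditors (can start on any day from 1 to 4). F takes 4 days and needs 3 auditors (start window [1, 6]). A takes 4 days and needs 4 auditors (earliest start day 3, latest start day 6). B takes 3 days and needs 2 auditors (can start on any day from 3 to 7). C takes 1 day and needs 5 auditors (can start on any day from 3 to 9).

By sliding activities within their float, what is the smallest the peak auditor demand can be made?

Early-start (E@1, D@1, F@1, A@3, B@3, C@3) gives peak 14: d1:11  d2:6  d3:14  d4:9  d5:6  d6:4  d7:0  d8:0  d9:0.
Shift D→2, F→2, A→4, B→6, C→8.
Schedule E@1, D@2, F@2, A@4, B@6, C@8: d1:5  d2:6  d3:6  d4:7  d5:7  d6:6  d7:6  d8:7  d9:0 — peak 7.

7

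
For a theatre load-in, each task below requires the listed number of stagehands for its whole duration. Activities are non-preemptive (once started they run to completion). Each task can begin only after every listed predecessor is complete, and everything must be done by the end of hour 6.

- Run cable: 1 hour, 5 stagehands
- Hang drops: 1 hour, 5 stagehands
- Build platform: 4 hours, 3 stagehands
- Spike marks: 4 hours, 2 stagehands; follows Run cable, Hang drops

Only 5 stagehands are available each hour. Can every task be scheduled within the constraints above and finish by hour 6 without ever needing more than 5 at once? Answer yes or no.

yes

Schedule Run cable@1, Hang drops@2, Build platform@3, Spike marks@3: h1:5  h2:5  h3:5  h4:5  h5:5  h6:5 — peak 5 ≤ 5.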